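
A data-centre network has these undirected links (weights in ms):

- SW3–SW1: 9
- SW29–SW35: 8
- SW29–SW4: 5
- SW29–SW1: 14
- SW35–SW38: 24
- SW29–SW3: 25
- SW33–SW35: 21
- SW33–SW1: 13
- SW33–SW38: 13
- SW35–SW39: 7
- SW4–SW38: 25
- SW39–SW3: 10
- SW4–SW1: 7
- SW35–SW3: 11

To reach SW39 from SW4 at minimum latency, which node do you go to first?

Compare a few routes:
SW4–SW1–SW3–SW39: 7+9+10 = 26
SW4–SW29–SW35–SW39: 5+8+7 = 20
SW4–SW29–SW35–SW3–SW39: 5+8+11+10 = 34
The minimum is 20 ms via SW4–SW29–SW35–SW39.
So from SW4 the first move is to SW29.

SW29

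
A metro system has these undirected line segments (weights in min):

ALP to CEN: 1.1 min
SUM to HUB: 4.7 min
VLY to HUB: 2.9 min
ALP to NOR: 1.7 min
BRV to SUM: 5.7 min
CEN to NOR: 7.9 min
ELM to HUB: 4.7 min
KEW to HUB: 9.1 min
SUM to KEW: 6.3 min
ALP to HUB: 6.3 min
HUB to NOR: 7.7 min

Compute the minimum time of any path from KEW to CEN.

Enumerating some paths:
KEW–HUB–ALP–CEN: 9.1+6.3+1.1 = 16.5
KEW–SUM–HUB–ALP–CEN: 6.3+4.7+6.3+1.1 = 18.4
Cheapest is KEW–HUB–ALP–CEN at 16.5 min.

16.5 min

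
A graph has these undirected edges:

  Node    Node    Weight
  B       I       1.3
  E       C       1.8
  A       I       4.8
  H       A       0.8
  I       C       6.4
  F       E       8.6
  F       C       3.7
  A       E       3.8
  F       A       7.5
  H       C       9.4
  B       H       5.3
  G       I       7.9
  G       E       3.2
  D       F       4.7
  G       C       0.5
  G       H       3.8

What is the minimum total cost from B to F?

11.4

Enumerating some paths:
B–I–C–F: 1.3+6.4+3.7 = 11.4
B–H–G–C–F: 5.3+3.8+0.5+3.7 = 13.3
The minimum is 11.4 via B–I–C–F.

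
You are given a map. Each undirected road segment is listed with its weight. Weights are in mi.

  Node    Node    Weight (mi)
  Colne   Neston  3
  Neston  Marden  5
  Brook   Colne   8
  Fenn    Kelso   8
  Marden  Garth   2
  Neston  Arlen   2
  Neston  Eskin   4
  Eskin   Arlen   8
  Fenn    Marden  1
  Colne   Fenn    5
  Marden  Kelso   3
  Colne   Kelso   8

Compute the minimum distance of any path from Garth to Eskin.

Shortest distances from Garth:
Garth: 0
Marden: 2  (via Garth)
Fenn: 3  (via Marden)
Kelso: 5  (via Marden)
Neston: 7  (via Marden)
Colne: 8  (via Fenn)
Arlen: 9  (via Neston)
Eskin: 11  (via Neston)
Shortest route: Garth–Marden–Neston–Eskin = 11 mi.

11 mi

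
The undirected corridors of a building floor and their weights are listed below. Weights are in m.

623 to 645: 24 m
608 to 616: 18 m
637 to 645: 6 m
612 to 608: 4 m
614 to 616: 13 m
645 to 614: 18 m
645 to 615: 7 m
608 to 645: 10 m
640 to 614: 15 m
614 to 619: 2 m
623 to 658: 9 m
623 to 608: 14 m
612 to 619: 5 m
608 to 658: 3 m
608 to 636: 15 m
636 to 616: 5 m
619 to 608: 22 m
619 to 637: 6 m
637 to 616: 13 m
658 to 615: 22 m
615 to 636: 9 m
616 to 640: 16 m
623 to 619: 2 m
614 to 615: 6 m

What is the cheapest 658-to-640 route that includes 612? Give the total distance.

29 m

Best 658 to 612: 658 → 608 → 612 costing 7
Shortest 612→640: 612 → 619 → 614 → 640 = 22
Total via 612: 7 + 22 = 29 m.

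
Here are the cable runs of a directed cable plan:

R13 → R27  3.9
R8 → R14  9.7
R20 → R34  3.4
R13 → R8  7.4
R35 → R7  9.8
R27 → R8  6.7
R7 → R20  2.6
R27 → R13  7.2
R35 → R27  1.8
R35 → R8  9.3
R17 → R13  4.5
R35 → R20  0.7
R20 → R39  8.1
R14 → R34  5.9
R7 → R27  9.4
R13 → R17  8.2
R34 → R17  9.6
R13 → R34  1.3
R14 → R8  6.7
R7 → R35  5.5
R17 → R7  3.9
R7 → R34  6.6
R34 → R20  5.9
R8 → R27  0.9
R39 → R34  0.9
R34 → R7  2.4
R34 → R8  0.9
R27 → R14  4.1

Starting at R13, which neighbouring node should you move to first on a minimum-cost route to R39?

R34

Candidate routes:
R13 → R34 → R20 → R39: 1.3+5.9+8.1 = 15.3
R13 → R34 → R7 → R20 → R39: 1.3+2.4+2.6+8.1 = 14.4
The minimum is 14.4 via R13 → R34 → R7 → R20 → R39.
So from R13 the first move is to R34.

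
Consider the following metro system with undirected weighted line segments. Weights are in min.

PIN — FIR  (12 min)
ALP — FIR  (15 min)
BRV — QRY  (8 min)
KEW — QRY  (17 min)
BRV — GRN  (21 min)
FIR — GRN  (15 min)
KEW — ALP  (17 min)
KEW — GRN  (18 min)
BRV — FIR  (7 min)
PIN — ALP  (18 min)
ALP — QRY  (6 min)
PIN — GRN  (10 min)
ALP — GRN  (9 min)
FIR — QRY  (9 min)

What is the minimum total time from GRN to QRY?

15 min

Candidate routes:
GRN–FIR–QRY: 15+9 = 24
GRN–ALP–QRY: 9+6 = 15
Cheapest is GRN–ALP–QRY at 15 min.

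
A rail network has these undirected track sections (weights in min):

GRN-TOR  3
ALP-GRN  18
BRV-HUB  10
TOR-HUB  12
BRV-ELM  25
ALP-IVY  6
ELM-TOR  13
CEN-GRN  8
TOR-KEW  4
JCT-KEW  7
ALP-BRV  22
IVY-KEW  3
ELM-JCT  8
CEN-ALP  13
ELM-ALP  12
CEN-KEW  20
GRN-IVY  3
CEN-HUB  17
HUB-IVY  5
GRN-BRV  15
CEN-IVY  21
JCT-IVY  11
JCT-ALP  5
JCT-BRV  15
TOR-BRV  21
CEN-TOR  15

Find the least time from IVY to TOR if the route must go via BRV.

33 min

Best IVY to BRV: IVY–HUB–BRV costing 15
Shortest BRV→TOR: BRV–GRN–TOR = 18
Total via BRV: 15 + 18 = 33 min.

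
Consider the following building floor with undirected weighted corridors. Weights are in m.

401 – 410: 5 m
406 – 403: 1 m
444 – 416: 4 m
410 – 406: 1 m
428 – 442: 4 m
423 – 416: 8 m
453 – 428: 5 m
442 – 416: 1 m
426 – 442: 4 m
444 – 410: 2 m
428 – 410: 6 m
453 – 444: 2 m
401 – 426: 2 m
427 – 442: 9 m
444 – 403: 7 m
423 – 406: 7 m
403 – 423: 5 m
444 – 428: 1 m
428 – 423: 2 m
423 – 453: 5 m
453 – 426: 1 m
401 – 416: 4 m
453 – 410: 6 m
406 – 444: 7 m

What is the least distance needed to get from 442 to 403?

9 m

Shortest distances from 442:
442: 0
416: 1  (via 442)
426: 4  (via 442)
428: 4  (via 442)
444: 5  (via 416)
401: 5  (via 416)
453: 5  (via 426)
423: 6  (via 428)
410: 7  (via 444)
406: 8  (via 410)
403: 9  (via 406)
Shortest route: 442–416–444–410–406–403 = 9 m.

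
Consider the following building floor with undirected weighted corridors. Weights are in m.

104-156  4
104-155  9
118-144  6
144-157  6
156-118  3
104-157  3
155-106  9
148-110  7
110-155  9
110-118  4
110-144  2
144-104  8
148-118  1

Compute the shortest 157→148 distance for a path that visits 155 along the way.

26 m

Shortest 157→155: 157 → 104 → 155 = 12
Best 155 to 148: 155 → 110 → 118 → 148 costing 14
Total via 155: 12 + 14 = 26 m.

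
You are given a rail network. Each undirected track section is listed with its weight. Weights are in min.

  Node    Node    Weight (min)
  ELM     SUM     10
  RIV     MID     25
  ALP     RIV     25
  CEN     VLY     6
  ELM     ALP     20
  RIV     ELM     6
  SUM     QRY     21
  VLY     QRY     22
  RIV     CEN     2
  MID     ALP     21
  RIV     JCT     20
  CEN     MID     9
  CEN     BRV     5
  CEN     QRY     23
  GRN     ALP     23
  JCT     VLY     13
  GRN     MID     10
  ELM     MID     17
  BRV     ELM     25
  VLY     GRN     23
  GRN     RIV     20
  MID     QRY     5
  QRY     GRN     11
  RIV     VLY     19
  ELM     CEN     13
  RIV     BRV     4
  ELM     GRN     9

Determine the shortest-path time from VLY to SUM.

Enumerating some paths:
VLY–CEN–RIV–ELM–SUM: 6+2+6+10 = 24
VLY–CEN–ELM–SUM: 6+13+10 = 29
The minimum is 24 min via VLY–CEN–RIV–ELM–SUM.

24 min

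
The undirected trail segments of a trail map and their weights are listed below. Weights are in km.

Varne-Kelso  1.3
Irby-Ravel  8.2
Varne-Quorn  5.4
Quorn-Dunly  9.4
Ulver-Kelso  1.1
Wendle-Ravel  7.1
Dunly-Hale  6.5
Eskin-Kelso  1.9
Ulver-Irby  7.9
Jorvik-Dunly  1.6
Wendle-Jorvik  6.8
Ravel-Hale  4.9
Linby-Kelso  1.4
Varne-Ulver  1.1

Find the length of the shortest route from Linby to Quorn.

8.1 km

Compare a few routes:
Linby → Kelso → Varne → Quorn: 1.4+1.3+5.4 = 8.1
Linby → Kelso → Ulver → Varne → Quorn: 1.4+1.1+1.1+5.4 = 9
Cheapest is Linby → Kelso → Varne → Quorn at 8.1 km.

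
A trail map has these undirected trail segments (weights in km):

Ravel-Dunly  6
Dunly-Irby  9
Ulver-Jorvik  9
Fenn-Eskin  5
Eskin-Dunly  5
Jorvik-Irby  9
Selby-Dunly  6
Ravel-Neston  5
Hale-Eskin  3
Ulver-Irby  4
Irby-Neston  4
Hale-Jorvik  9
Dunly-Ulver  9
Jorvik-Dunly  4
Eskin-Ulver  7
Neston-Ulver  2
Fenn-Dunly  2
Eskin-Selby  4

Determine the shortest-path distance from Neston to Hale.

Running Dijkstra from Neston:
Neston: 0
Ulver: 2  (via Neston)
Irby: 4  (via Neston)
Ravel: 5  (via Neston)
Eskin: 9  (via Ulver)
Dunly: 11  (via Ulver)
Jorvik: 11  (via Ulver)
Hale: 12  (via Eskin)
Shortest route: Neston–Ulver–Eskin–Hale = 12 km.

12 km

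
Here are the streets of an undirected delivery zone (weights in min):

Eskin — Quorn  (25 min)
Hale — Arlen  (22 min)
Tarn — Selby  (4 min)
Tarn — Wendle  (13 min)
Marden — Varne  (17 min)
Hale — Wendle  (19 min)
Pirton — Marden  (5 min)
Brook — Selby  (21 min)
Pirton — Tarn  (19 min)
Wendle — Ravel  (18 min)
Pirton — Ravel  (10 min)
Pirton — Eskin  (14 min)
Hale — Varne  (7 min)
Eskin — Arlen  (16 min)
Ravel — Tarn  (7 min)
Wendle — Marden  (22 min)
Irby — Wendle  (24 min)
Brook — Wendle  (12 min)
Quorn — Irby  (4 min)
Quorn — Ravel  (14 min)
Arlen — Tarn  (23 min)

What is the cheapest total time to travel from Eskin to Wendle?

Candidate routes:
Eskin–Pirton–Ravel–Wendle: 14+10+18 = 42
Eskin–Pirton–Marden–Wendle: 14+5+22 = 41
The minimum is 41 min via Eskin–Pirton–Marden–Wendle.

41 min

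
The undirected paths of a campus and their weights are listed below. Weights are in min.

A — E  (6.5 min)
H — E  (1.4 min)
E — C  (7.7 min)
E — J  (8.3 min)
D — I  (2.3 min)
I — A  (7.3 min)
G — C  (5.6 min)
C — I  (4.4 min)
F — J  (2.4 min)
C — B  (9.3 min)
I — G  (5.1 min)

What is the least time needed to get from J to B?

Candidate routes:
J–E–A–I–C–B: 8.3+6.5+7.3+4.4+9.3 = 35.8
J–E–C–B: 8.3+7.7+9.3 = 25.3
J–E–A–I–G–C–B: 8.3+6.5+7.3+5.1+5.6+9.3 = 42.1
The minimum is 25.3 min via J–E–C–B.

25.3 min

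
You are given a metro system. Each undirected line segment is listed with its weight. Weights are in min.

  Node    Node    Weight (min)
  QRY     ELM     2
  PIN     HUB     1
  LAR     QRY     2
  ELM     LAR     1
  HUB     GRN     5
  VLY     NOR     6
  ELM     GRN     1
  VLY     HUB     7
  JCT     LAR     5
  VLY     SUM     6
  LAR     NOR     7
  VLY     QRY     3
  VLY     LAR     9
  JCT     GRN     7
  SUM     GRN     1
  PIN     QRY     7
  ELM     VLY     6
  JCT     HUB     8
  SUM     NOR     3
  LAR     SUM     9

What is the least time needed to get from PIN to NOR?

Settle nodes by increasing distance from PIN:
PIN: 0
HUB: 1  (via PIN)
GRN: 6  (via HUB)
QRY: 7  (via PIN)
ELM: 7  (via GRN)
SUM: 7  (via GRN)
VLY: 8  (via HUB)
LAR: 8  (via ELM)
JCT: 9  (via HUB)
NOR: 10  (via SUM)
Shortest route: PIN → HUB → GRN → SUM → NOR = 10 min.

10 min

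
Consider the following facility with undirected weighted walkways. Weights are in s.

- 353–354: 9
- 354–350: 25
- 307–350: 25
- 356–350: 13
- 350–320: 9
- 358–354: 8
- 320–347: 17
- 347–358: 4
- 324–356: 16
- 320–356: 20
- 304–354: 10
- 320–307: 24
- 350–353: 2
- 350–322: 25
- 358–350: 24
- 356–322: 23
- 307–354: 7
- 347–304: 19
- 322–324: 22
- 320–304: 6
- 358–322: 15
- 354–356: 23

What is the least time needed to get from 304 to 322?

Candidate routes:
304 → 354 → 358 → 322: 10+8+15 = 33
304 → 347 → 358 → 322: 19+4+15 = 38
Cheapest is 304 → 354 → 358 → 322 at 33 s.

33 s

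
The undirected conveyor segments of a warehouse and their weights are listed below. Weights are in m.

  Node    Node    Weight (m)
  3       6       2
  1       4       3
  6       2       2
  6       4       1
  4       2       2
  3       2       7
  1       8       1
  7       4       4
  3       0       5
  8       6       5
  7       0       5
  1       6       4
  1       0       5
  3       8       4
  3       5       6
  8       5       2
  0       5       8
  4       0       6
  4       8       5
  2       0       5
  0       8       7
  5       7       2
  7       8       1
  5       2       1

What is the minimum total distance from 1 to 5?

Shortest distances from 1:
1: 0
8: 1  (via 1)
7: 2  (via 8)
4: 3  (via 1)
5: 3  (via 8)
Shortest route: 1–8–5 = 3 m.

3 m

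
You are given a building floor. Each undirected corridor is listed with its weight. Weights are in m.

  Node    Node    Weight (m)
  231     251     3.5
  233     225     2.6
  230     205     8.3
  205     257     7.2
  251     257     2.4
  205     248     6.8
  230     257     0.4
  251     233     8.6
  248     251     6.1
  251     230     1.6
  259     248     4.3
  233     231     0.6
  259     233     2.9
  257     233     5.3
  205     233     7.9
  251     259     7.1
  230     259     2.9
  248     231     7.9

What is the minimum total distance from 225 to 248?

9.8 m

Candidate routes:
225–233–231–248: 2.6+0.6+7.9 = 11.1
225–233–231–251–248: 2.6+0.6+3.5+6.1 = 12.8
225–233–259–248: 2.6+2.9+4.3 = 9.8
The minimum is 9.8 m via 225–233–259–248.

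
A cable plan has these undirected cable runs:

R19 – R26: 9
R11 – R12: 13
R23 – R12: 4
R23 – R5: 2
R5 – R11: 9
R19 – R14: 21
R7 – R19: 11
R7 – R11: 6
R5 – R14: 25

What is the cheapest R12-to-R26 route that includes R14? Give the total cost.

Best R12 to R14: R12 → R23 → R5 → R14 costing 31
Best R14 to R26: R14 → R19 → R26 costing 30
Total via R14: 31 + 30 = 61.

61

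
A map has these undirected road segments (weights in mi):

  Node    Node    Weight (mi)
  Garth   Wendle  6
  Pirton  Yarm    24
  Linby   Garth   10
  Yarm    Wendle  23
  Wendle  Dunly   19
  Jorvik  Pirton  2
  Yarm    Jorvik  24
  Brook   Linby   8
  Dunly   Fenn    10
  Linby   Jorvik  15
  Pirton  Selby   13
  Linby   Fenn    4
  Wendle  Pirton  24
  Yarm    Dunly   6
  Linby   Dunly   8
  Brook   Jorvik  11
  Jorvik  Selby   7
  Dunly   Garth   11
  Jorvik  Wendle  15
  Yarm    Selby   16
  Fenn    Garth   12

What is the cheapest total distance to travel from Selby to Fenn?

Running Dijkstra from Selby:
Selby: 0
Jorvik: 7  (via Selby)
Pirton: 9  (via Jorvik)
Yarm: 16  (via Selby)
Brook: 18  (via Jorvik)
Wendle: 22  (via Jorvik)
Dunly: 22  (via Yarm)
Linby: 22  (via Jorvik)
Fenn: 26  (via Linby)
Shortest route: Selby → Jorvik → Linby → Fenn = 26 mi.

26 mi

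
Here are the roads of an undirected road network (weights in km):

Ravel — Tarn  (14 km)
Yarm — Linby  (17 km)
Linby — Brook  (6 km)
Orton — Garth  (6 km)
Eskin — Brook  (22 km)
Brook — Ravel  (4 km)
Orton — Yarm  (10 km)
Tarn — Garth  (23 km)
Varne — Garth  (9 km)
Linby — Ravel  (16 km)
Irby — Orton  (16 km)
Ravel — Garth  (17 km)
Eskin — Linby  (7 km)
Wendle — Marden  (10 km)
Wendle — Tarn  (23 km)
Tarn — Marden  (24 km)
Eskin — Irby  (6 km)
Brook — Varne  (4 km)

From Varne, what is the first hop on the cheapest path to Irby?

Candidate routes:
Varne–Brook–Linby–Eskin–Irby: 4+6+7+6 = 23
Varne–Brook–Eskin–Irby: 4+22+6 = 32
Varne–Garth–Orton–Irby: 9+6+16 = 31
Cheapest is Varne–Brook–Linby–Eskin–Irby at 23 km.
So from Varne the first move is to Brook.

Brook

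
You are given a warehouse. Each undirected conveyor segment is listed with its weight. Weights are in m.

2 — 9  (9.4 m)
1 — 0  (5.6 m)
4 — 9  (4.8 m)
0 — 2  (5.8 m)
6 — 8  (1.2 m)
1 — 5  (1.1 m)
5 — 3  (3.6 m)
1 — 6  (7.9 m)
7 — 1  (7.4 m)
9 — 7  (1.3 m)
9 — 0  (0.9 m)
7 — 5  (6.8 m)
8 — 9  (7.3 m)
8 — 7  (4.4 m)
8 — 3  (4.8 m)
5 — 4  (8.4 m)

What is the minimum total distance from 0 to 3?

10.3 m

Compare a few routes:
0 → 1 → 5 → 3: 5.6+1.1+3.6 = 10.3
0 → 9 → 7 → 5 → 3: 0.9+1.3+6.8+3.6 = 12.6
0 → 9 → 7 → 8 → 3: 0.9+1.3+4.4+4.8 = 11.4
Cheapest is 0 → 1 → 5 → 3 at 10.3 m.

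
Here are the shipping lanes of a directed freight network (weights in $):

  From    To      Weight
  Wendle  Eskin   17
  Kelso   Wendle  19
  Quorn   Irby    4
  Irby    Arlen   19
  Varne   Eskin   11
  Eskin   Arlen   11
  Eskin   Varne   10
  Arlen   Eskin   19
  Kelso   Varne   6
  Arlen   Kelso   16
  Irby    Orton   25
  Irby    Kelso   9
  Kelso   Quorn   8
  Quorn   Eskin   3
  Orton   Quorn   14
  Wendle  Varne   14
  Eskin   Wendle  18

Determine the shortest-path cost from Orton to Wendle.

$35

Compare a few routes:
Orton - Quorn - Eskin - Wendle: 14+3+18 = 35
Orton - Quorn - Eskin - Arlen - Kelso - Wendle: 14+3+11+16+19 = 63
Orton - Quorn - Irby - Kelso - Wendle: 14+4+9+19 = 46
Orton - Quorn - Irby - Kelso - Varne - Eskin - Wendle: 14+4+9+6+11+18 = 62
The minimum is $35 via Orton - Quorn - Eskin - Wendle.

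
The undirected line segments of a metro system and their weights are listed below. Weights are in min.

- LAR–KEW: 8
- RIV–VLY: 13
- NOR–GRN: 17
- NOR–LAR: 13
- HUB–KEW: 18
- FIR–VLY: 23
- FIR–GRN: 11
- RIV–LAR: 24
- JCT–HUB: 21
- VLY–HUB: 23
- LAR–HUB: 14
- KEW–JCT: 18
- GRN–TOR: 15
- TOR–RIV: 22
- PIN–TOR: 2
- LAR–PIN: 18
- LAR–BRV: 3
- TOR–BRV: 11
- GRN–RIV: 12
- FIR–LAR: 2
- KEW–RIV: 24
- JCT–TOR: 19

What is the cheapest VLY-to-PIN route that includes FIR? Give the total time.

41 min

Shortest VLY→FIR: VLY–FIR = 23
Shortest FIR→PIN: FIR–LAR–BRV–TOR–PIN = 18
Total via FIR: 23 + 18 = 41 min.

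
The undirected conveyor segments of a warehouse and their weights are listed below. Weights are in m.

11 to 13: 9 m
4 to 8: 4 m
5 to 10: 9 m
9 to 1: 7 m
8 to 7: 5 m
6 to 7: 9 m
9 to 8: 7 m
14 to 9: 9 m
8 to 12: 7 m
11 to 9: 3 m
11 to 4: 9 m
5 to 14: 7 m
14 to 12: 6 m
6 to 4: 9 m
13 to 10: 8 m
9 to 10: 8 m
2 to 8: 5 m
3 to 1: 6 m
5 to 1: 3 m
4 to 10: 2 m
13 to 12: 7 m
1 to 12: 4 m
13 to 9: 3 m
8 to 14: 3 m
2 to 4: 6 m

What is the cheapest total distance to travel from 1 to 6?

23 m

Enumerating some paths:
1 → 5 → 10 → 4 → 6: 3+9+2+9 = 23
1 → 12 → 8 → 4 → 6: 4+7+4+9 = 24
1 → 12 → 8 → 7 → 6: 4+7+5+9 = 25
The minimum is 23 m via 1 → 5 → 10 → 4 → 6.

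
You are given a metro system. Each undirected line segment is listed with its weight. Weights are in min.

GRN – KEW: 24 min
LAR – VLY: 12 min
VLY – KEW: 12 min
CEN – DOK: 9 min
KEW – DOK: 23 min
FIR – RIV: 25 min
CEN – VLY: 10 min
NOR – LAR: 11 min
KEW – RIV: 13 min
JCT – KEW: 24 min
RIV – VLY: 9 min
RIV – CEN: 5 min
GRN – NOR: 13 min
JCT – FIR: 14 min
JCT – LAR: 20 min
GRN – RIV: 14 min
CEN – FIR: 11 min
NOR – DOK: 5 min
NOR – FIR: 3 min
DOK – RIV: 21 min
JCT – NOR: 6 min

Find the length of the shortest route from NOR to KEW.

28 min

Candidate routes:
NOR–DOK–KEW: 5+23 = 28
NOR–JCT–KEW: 6+24 = 30
Cheapest is NOR–DOK–KEW at 28 min.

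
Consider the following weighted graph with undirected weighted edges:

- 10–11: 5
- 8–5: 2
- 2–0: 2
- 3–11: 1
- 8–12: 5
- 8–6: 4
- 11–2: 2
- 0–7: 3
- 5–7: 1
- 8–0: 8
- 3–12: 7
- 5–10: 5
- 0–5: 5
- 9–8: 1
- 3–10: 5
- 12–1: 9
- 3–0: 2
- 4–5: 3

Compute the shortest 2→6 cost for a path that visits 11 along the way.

Best 2 to 11: 2–11 costing 2
Best 11 to 6: 11–3–0–7–5–8–6 costing 13
Total via 11: 2 + 13 = 15.

15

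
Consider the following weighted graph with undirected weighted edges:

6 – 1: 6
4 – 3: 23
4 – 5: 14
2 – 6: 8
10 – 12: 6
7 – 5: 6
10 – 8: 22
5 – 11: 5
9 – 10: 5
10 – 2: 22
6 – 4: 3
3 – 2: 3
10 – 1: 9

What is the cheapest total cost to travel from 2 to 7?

Candidate routes:
2 → 6 → 4 → 5 → 7: 8+3+14+6 = 31
2 → 3 → 4 → 5 → 7: 3+23+14+6 = 46
Cheapest is 2 → 6 → 4 → 5 → 7 at 31.

31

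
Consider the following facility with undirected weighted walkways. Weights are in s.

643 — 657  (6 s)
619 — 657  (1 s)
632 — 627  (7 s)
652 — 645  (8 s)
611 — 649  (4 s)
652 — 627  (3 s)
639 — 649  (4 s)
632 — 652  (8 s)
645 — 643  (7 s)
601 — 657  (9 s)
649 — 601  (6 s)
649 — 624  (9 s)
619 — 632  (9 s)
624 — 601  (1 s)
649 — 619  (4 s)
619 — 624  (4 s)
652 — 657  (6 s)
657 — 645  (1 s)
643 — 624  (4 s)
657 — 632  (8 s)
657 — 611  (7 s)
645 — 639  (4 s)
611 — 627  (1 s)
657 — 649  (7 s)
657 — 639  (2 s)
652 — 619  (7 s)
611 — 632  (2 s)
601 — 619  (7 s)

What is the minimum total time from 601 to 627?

Running Dijkstra from 601:
601: 0
624: 1  (via 601)
643: 5  (via 624)
619: 5  (via 624)
649: 6  (via 601)
657: 6  (via 619)
645: 7  (via 657)
639: 8  (via 657)
611: 10  (via 649)
627: 11  (via 611)
Shortest route: 601 → 649 → 611 → 627 = 11 s.

11 s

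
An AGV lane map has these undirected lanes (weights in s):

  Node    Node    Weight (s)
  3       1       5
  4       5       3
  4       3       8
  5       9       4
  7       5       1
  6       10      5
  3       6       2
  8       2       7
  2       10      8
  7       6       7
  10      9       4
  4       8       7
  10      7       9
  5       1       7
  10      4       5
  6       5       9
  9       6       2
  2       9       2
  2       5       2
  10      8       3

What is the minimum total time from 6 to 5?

6 s

Shortest distances from 6:
6: 0
3: 2  (via 6)
9: 2  (via 6)
2: 4  (via 9)
10: 5  (via 6)
5: 6  (via 9)
Shortest route: 6–9–5 = 6 s.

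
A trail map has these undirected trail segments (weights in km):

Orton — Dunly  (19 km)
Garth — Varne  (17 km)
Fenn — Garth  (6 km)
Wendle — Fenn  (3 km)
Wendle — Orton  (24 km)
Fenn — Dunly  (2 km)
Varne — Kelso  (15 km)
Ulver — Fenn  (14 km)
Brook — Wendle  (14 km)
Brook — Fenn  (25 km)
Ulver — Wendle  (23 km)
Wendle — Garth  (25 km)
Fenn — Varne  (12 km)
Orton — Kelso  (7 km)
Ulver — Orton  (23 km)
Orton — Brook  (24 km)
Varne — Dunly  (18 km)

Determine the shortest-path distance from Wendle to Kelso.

Settle nodes by increasing distance from Wendle:
Wendle: 0
Fenn: 3  (via Wendle)
Dunly: 5  (via Fenn)
Garth: 9  (via Fenn)
Brook: 14  (via Wendle)
Varne: 15  (via Fenn)
Ulver: 17  (via Fenn)
Orton: 24  (via Wendle)
Kelso: 30  (via Varne)
Shortest route: Wendle–Fenn–Varne–Kelso = 30 km.

30 km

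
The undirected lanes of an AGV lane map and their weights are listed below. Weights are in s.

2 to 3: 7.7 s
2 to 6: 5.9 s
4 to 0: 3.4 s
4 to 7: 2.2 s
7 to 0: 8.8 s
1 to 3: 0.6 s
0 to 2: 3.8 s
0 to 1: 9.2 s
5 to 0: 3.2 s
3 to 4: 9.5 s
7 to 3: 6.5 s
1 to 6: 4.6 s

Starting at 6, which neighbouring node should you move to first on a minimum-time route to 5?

Enumerating some paths:
6–1–0–5: 4.6+9.2+3.2 = 17
6–2–0–5: 5.9+3.8+3.2 = 12.9
The minimum is 12.9 s via 6–2–0–5.
So from 6 the first move is to 2.

2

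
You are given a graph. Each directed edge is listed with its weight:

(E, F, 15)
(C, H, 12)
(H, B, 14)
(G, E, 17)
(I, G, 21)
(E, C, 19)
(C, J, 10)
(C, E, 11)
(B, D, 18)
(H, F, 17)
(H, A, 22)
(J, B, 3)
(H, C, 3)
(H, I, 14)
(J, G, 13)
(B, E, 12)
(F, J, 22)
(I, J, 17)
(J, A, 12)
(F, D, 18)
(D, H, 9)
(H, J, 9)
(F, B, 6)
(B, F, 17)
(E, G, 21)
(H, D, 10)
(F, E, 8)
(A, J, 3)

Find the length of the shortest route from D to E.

Candidate routes:
D–H–C–E: 9+3+11 = 23
D–H–F–E: 9+17+8 = 34
D–H–B–E: 9+14+12 = 35
D–H–J–B–E: 9+9+3+12 = 33
The minimum is 23 via D–H–C–E.

23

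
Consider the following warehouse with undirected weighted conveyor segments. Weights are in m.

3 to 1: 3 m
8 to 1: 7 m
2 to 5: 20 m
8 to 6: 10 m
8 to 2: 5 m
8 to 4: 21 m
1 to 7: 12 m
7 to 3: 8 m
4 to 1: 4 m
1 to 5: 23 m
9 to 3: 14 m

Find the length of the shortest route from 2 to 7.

Shortest distances from 2:
2: 0
8: 5  (via 2)
1: 12  (via 8)
3: 15  (via 1)
6: 15  (via 8)
4: 16  (via 1)
5: 20  (via 2)
7: 23  (via 3)
Shortest route: 2 → 8 → 1 → 3 → 7 = 23 m.

23 m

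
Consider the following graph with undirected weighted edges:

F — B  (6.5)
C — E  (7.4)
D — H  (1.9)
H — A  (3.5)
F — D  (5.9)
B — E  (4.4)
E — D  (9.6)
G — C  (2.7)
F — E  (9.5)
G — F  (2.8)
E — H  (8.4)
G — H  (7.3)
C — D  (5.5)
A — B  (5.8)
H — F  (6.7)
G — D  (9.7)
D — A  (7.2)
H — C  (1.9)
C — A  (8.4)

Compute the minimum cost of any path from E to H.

Settle nodes by increasing distance from E:
E: 0
B: 4.4  (via E)
C: 7.4  (via E)
H: 8.4  (via E)
Shortest route: E → H = 8.4.

8.4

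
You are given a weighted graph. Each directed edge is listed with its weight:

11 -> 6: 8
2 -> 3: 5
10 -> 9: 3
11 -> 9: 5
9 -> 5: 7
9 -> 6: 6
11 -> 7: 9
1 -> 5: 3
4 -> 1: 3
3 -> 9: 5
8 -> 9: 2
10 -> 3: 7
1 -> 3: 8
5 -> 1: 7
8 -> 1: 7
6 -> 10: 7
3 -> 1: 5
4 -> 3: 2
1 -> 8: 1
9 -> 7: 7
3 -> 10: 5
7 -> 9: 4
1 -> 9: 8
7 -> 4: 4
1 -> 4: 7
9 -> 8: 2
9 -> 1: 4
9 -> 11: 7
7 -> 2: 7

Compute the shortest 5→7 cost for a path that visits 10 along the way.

Best 5 to 10: 5–1–3–10 costing 20
Shortest 10→7: 10–9–7 = 10
Total via 10: 20 + 10 = 30.

30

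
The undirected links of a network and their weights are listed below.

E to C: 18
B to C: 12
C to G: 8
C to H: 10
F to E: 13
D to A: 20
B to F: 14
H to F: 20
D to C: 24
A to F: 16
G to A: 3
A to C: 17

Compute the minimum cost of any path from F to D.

Candidate routes:
F → B → C → D: 14+12+24 = 50
F → A → D: 16+20 = 36
F → A → G → C → D: 16+3+8+24 = 51
Cheapest is F → A → D at 36.

36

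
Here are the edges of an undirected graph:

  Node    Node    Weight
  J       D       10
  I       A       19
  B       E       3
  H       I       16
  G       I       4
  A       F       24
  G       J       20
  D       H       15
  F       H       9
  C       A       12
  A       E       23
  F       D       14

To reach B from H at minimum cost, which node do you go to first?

Enumerating some paths:
H–F–A–E–B: 9+24+23+3 = 59
H–I–A–E–B: 16+19+23+3 = 61
Cheapest is H–F–A–E–B at 59.
So from H the first move is to F.

F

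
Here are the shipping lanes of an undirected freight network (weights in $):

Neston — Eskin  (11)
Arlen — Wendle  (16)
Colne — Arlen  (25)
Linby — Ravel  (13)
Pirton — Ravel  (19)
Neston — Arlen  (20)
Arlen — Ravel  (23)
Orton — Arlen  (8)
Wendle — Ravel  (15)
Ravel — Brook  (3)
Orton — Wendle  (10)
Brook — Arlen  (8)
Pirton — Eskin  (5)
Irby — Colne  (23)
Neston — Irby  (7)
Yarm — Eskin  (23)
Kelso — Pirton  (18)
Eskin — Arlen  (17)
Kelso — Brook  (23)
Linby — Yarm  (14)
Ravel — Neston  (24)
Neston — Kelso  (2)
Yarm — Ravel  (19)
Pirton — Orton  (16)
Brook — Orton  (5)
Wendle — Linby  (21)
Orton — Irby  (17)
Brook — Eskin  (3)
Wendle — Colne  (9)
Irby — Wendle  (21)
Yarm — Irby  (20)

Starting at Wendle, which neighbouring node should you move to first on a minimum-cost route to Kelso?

Irby

Compare a few routes:
Wendle → Ravel → Brook → Eskin → Neston → Kelso: 15+3+3+11+2 = 34
Wendle → Orton → Brook → Eskin → Neston → Kelso: 10+5+3+11+2 = 31
Wendle → Irby → Neston → Kelso: 21+7+2 = 30
The minimum is $30 via Wendle → Irby → Neston → Kelso.
So from Wendle the first move is to Irby.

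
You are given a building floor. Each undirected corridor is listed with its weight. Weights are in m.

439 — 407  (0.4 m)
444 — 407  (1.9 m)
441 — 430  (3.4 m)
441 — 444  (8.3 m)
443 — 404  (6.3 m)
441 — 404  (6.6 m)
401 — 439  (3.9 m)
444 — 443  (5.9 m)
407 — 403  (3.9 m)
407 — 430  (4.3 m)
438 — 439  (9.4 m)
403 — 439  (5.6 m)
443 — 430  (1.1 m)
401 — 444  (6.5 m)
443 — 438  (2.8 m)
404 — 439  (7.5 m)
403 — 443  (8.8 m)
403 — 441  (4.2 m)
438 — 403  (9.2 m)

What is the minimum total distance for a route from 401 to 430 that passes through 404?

18.8 m

Shortest 401→404: 401–439–404 = 11.4
Best 404 to 430: 404–443–430 costing 7.4
Total via 404: 11.4 + 7.4 = 18.8 m.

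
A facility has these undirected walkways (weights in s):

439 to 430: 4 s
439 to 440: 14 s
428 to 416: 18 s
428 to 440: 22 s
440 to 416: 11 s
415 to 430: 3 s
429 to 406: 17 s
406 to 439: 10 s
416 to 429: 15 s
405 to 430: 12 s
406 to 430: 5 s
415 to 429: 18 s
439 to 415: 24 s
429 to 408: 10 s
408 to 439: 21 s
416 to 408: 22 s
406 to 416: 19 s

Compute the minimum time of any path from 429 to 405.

33 s

Candidate routes:
429 - 406 - 430 - 405: 17+5+12 = 34
429 - 415 - 430 - 405: 18+3+12 = 33
The minimum is 33 s via 429 - 415 - 430 - 405.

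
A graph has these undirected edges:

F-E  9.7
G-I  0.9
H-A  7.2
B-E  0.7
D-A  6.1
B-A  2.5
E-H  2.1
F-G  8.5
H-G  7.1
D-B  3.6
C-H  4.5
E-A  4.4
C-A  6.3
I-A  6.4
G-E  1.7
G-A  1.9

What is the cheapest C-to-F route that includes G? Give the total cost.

Shortest C→G: C–A–G = 8.2
Shortest G→F: G–F = 8.5
Total via G: 8.2 + 8.5 = 16.7.

16.7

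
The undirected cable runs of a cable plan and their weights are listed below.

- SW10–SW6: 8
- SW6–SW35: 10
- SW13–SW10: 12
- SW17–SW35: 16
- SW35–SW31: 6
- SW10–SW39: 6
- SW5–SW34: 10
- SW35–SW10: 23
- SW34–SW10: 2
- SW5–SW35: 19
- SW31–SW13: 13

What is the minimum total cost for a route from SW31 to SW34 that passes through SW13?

Shortest SW31→SW13: SW31 → SW13 = 13
Best SW13 to SW34: SW13 → SW10 → SW34 costing 14
Total via SW13: 13 + 14 = 27.

27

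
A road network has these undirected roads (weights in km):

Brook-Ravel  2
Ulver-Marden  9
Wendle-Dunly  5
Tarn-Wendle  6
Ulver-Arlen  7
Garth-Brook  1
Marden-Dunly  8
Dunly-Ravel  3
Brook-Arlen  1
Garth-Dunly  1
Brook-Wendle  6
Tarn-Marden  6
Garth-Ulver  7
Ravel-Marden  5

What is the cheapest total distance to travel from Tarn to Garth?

Candidate routes:
Tarn–Marden–Ravel–Brook–Garth: 6+5+2+1 = 14
Tarn–Wendle–Brook–Garth: 6+6+1 = 13
Tarn–Wendle–Dunly–Garth: 6+5+1 = 12
Cheapest is Tarn–Wendle–Dunly–Garth at 12 km.

12 km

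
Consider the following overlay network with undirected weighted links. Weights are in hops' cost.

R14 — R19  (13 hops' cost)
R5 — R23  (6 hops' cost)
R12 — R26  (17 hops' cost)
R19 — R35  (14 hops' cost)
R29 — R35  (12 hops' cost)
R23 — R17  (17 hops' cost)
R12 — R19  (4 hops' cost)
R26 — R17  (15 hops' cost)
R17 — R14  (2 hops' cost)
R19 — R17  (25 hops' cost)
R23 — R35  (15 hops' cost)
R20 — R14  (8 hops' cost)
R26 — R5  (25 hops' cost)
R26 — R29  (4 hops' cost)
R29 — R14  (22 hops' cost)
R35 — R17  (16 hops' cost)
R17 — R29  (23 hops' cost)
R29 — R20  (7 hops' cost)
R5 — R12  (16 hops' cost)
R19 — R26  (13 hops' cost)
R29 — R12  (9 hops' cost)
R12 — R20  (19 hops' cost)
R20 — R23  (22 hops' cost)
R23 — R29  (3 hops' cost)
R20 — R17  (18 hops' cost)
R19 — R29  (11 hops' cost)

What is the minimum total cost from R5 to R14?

24 hops' cost

Settle nodes by increasing distance from R5:
R5: 0
R23: 6  (via R5)
R29: 9  (via R23)
R26: 13  (via R29)
R20: 16  (via R29)
R12: 16  (via R5)
R19: 20  (via R29)
R35: 21  (via R23)
R17: 23  (via R23)
R14: 24  (via R20)
Shortest route: R5–R23–R29–R20–R14 = 24 hops' cost.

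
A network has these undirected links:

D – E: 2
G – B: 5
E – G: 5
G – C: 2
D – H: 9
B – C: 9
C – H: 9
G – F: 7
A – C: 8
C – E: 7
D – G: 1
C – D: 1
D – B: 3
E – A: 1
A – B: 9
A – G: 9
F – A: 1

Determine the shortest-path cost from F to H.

13

Candidate routes:
F - A - E - D - G - C - H: 1+1+2+1+2+9 = 16
F - A - E - D - H: 1+1+2+9 = 13
F - A - E - D - C - H: 1+1+2+1+9 = 14
Cheapest is F - A - E - D - H at 13.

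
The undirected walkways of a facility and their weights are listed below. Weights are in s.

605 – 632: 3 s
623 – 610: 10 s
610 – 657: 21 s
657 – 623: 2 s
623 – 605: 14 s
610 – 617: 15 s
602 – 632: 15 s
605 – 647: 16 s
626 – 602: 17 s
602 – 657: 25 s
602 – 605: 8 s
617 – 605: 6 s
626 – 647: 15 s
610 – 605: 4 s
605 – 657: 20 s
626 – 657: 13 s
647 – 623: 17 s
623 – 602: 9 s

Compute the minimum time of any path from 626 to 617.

31 s

Running Dijkstra from 626:
626: 0
657: 13  (via 626)
647: 15  (via 626)
623: 15  (via 657)
602: 17  (via 626)
605: 25  (via 602)
610: 25  (via 623)
632: 28  (via 605)
617: 31  (via 605)
Shortest route: 626–602–605–617 = 31 s.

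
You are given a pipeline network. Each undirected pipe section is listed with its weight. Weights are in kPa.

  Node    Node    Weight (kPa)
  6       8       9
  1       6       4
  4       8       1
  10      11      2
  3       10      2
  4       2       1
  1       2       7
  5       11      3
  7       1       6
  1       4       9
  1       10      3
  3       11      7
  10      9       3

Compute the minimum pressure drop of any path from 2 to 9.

13 kPa

Shortest distances from 2:
2: 0
4: 1  (via 2)
8: 2  (via 4)
1: 7  (via 2)
10: 10  (via 1)
6: 11  (via 8)
3: 12  (via 10)
11: 12  (via 10)
7: 13  (via 1)
9: 13  (via 10)
Shortest route: 2–1–10–9 = 13 kPa.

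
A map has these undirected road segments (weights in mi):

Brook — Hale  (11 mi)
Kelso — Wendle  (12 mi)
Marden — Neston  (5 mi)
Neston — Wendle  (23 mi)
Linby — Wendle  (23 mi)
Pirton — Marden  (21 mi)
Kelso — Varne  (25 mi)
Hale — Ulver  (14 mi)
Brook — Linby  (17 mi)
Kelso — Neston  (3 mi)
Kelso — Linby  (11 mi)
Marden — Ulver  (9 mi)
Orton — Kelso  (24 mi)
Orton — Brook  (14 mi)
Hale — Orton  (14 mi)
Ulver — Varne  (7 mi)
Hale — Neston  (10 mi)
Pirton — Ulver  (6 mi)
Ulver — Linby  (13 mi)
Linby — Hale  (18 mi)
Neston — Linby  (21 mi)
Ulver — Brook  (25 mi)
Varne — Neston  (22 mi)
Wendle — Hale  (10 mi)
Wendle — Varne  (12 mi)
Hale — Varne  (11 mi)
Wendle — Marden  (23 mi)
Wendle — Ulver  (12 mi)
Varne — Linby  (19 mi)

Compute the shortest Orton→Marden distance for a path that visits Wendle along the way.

Best Orton to Wendle: Orton–Hale–Wendle costing 24
Shortest Wendle→Marden: Wendle–Kelso–Neston–Marden = 20
Total via Wendle: 24 + 20 = 44 mi.

44 mi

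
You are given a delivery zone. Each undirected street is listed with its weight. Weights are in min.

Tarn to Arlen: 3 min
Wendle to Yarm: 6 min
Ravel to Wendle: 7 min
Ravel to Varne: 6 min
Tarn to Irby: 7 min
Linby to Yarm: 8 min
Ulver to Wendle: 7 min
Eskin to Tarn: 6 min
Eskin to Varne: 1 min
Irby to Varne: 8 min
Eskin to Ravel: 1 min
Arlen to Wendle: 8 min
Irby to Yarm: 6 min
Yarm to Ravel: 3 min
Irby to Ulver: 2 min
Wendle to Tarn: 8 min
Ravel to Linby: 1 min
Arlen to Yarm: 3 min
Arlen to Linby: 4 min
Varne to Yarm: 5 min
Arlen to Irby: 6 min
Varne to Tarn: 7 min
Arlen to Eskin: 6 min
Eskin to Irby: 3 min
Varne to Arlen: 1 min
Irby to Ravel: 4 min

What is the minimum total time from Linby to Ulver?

7 min

Shortest distances from Linby:
Linby: 0
Ravel: 1  (via Linby)
Eskin: 2  (via Ravel)
Varne: 3  (via Eskin)
Yarm: 4  (via Ravel)
Arlen: 4  (via Linby)
Irby: 5  (via Ravel)
Ulver: 7  (via Irby)
Shortest route: Linby–Ravel–Irby–Ulver = 7 min.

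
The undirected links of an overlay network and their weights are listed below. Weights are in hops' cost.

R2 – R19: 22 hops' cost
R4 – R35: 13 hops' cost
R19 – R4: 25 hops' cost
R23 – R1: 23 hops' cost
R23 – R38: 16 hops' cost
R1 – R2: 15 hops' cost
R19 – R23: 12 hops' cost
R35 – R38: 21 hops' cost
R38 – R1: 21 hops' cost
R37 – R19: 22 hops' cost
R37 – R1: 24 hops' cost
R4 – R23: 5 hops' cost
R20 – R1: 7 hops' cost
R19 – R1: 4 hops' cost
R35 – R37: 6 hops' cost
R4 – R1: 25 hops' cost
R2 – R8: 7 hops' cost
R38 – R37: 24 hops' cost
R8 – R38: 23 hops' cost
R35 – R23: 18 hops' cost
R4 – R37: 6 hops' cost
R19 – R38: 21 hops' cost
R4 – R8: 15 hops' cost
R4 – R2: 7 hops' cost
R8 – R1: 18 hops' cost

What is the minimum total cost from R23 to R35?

Running Dijkstra from R23:
R23: 0
R4: 5  (via R23)
R37: 11  (via R4)
R19: 12  (via R23)
R2: 12  (via R4)
R38: 16  (via R23)
R1: 16  (via R19)
R35: 17  (via R37)
Shortest route: R23 → R4 → R37 → R35 = 17 hops' cost.

17 hops' cost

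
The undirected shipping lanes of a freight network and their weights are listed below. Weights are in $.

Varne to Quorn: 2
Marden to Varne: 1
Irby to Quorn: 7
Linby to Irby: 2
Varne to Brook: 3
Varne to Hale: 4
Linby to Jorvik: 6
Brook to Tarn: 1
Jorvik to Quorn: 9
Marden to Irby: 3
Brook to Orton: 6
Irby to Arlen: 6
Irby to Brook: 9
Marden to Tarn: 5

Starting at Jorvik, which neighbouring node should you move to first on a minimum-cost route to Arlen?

Compare a few routes:
Jorvik - Linby - Irby - Arlen: 6+2+6 = 14
Jorvik - Quorn - Irby - Arlen: 9+7+6 = 22
Jorvik - Quorn - Varne - Marden - Irby - Arlen: 9+2+1+3+6 = 21
Cheapest is Jorvik - Linby - Irby - Arlen at $14.
So from Jorvik the first move is to Linby.

Linby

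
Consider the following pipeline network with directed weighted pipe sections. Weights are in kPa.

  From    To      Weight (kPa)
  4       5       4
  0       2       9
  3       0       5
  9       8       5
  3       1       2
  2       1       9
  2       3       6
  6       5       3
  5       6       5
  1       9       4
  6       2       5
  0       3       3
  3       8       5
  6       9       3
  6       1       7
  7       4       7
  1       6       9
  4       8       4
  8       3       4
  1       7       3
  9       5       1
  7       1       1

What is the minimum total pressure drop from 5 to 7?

15 kPa

Settle nodes by increasing distance from 5:
5: 0
6: 5  (via 5)
9: 8  (via 6)
2: 10  (via 6)
1: 12  (via 6)
8: 13  (via 9)
7: 15  (via 1)
Shortest route: 5–6–1–7 = 15 kPa.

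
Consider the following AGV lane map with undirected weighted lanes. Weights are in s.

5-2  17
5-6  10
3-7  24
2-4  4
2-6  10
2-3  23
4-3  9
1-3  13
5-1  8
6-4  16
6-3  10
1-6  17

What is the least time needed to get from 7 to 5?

Enumerating some paths:
7 → 3 → 1 → 5: 24+13+8 = 45
7 → 3 → 6 → 5: 24+10+10 = 44
Cheapest is 7 → 3 → 6 → 5 at 44 s.

44 s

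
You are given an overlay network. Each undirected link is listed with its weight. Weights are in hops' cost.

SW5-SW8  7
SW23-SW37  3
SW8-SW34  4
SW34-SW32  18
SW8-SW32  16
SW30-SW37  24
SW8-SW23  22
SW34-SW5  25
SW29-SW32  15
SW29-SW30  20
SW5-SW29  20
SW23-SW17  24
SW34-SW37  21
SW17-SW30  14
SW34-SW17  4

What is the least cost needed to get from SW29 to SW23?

47 hops' cost

Running Dijkstra from SW29:
SW29: 0
SW32: 15  (via SW29)
SW5: 20  (via SW29)
SW30: 20  (via SW29)
SW8: 27  (via SW5)
SW34: 31  (via SW8)
SW17: 34  (via SW30)
SW37: 44  (via SW30)
SW23: 47  (via SW37)
Shortest route: SW29 → SW30 → SW37 → SW23 = 47 hops' cost.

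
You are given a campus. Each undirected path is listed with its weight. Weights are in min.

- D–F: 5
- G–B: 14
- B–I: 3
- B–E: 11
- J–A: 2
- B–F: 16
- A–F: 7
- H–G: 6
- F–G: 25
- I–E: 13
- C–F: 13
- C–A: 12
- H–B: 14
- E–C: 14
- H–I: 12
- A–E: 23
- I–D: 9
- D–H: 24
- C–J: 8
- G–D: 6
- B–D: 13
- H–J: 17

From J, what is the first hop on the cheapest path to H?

Compare a few routes:
J → C → F → D → G → H: 8+13+5+6+6 = 38
J → H: 17 = 17
J → A → F → D → I → H: 2+7+5+9+12 = 35
J → A → F → D → G → H: 2+7+5+6+6 = 26
Cheapest is J → H at 17 min.
So from J the first move is to H.

H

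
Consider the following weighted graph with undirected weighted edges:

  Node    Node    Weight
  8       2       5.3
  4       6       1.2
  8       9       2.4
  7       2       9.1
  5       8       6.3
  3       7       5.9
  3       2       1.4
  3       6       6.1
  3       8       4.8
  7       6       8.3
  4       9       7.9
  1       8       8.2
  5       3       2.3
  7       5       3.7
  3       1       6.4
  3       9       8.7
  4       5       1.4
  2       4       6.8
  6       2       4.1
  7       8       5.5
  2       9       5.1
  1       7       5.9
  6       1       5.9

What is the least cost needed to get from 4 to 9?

Compare a few routes:
4 - 6 - 2 - 9: 1.2+4.1+5.1 = 10.4
4 - 5 - 8 - 9: 1.4+6.3+2.4 = 10.1
4 - 5 - 3 - 2 - 9: 1.4+2.3+1.4+5.1 = 10.2
4 - 9: 7.9 = 7.9
Cheapest is 4 - 9 at 7.9.

7.9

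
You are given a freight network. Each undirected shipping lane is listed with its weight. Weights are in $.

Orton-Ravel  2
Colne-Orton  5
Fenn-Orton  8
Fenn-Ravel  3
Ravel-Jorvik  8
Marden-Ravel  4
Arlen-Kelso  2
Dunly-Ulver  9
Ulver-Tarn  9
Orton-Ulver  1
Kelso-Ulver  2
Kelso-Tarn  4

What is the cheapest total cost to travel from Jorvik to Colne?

Running Dijkstra from Jorvik:
Jorvik: 0
Ravel: 8  (via Jorvik)
Orton: 10  (via Ravel)
Ulver: 11  (via Orton)
Fenn: 11  (via Ravel)
Marden: 12  (via Ravel)
Kelso: 13  (via Ulver)
Colne: 15  (via Orton)
Shortest route: Jorvik → Ravel → Orton → Colne = $15.

$15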